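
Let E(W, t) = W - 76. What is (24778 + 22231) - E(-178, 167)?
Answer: 47263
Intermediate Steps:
E(W, t) = -76 + W
(24778 + 22231) - E(-178, 167) = (24778 + 22231) - (-76 - 178) = 47009 - 1*(-254) = 47009 + 254 = 47263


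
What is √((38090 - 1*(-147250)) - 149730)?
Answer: √35610 ≈ 188.71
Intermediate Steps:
√((38090 - 1*(-147250)) - 149730) = √((38090 + 147250) - 149730) = √(185340 - 149730) = √35610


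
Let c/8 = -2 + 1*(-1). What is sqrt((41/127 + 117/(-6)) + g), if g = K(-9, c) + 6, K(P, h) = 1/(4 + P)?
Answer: I*sqrt(21576030)/1270 ≈ 3.6575*I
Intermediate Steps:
c = -24 (c = 8*(-2 + 1*(-1)) = 8*(-2 - 1) = 8*(-3) = -24)
g = 29/5 (g = 1/(4 - 9) + 6 = 1/(-5) + 6 = -1/5 + 6 = 29/5 ≈ 5.8000)
sqrt((41/127 + 117/(-6)) + g) = sqrt((41/127 + 117/(-6)) + 29/5) = sqrt((41*(1/127) + 117*(-1/6)) + 29/5) = sqrt((41/127 - 39/2) + 29/5) = sqrt(-4871/254 + 29/5) = sqrt(-16989/1270) = I*sqrt(21576030)/1270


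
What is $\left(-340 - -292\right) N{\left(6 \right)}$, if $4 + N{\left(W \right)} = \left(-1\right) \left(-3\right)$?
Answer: $48$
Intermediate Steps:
$N{\left(W \right)} = -1$ ($N{\left(W \right)} = -4 - -3 = -4 + 3 = -1$)
$\left(-340 - -292\right) N{\left(6 \right)} = \left(-340 - -292\right) \left(-1\right) = \left(-340 + 292\right) \left(-1\right) = \left(-48\right) \left(-1\right) = 48$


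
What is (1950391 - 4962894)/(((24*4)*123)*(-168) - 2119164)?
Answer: 3012503/4102908 ≈ 0.73424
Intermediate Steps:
(1950391 - 4962894)/(((24*4)*123)*(-168) - 2119164) = -3012503/((96*123)*(-168) - 2119164) = -3012503/(11808*(-168) - 2119164) = -3012503/(-1983744 - 2119164) = -3012503/(-4102908) = -3012503*(-1/4102908) = 3012503/4102908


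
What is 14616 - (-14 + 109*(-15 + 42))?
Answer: 11687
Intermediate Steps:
14616 - (-14 + 109*(-15 + 42)) = 14616 - (-14 + 109*27) = 14616 - (-14 + 2943) = 14616 - 1*2929 = 14616 - 2929 = 11687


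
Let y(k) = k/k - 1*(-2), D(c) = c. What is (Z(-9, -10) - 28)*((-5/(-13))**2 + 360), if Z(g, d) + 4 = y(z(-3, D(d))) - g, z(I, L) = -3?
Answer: -1217300/169 ≈ -7203.0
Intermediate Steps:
y(k) = 3 (y(k) = 1 + 2 = 3)
Z(g, d) = -1 - g (Z(g, d) = -4 + (3 - g) = -1 - g)
(Z(-9, -10) - 28)*((-5/(-13))**2 + 360) = ((-1 - 1*(-9)) - 28)*((-5/(-13))**2 + 360) = ((-1 + 9) - 28)*((-5*(-1/13))**2 + 360) = (8 - 28)*((5/13)**2 + 360) = -20*(25/169 + 360) = -20*60865/169 = -1217300/169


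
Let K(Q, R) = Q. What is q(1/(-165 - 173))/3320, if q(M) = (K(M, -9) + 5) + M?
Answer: 211/140270 ≈ 0.0015042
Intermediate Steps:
q(M) = 5 + 2*M (q(M) = (M + 5) + M = (5 + M) + M = 5 + 2*M)
q(1/(-165 - 173))/3320 = (5 + 2/(-165 - 173))/3320 = (5 + 2/(-338))*(1/3320) = (5 + 2*(-1/338))*(1/3320) = (5 - 1/169)*(1/3320) = (844/169)*(1/3320) = 211/140270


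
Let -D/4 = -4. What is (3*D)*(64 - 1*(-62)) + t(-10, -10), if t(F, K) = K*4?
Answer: 6008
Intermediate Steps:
t(F, K) = 4*K
D = 16 (D = -4*(-4) = 16)
(3*D)*(64 - 1*(-62)) + t(-10, -10) = (3*16)*(64 - 1*(-62)) + 4*(-10) = 48*(64 + 62) - 40 = 48*126 - 40 = 6048 - 40 = 6008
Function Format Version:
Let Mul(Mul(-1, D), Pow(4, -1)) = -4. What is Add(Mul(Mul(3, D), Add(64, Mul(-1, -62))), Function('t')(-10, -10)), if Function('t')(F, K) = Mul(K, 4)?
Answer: 6008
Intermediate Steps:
Function('t')(F, K) = Mul(4, K)
D = 16 (D = Mul(-4, -4) = 16)
Add(Mul(Mul(3, D), Add(64, Mul(-1, -62))), Function('t')(-10, -10)) = Add(Mul(Mul(3, 16), Add(64, Mul(-1, -62))), Mul(4, -10)) = Add(Mul(48, Add(64, 62)), -40) = Add(Mul(48, 126), -40) = Add(6048, -40) = 6008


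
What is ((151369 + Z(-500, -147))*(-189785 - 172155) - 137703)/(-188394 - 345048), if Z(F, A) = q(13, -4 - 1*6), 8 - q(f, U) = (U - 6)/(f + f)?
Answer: 712266773599/6934746 ≈ 1.0271e+5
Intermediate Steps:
q(f, U) = 8 - (-6 + U)/(2*f) (q(f, U) = 8 - (U - 6)/(f + f) = 8 - (-6 + U)/(2*f))
Z(F, A) = 112/13 (Z(F, A) = (½)*(6 - (-4 - 1*6) + 16*13)/13 = (½)*(1/13)*(6 - (-4 - 6) + 208) = (½)*(1/13)*(6 - 1*(-10) + 208) = (½)*(1/13)*(6 + 10 + 208) = (½)*(1/13)*224 = 112/13)
((151369 + Z(-500, -147))*(-189785 - 172155) - 137703)/(-188394 - 345048) = ((151369 + 112/13)*(-189785 - 172155) - 137703)/(-188394 - 345048) = ((1967909/13)*(-361940) - 137703)/(-533442) = (-712264983460/13 - 137703)*(-1/533442) = -712266773599/13*(-1/533442) = 712266773599/6934746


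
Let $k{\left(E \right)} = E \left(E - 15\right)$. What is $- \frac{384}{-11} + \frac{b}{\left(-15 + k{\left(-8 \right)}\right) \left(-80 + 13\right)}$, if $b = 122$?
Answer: $\frac{4346690}{124553} \approx 34.898$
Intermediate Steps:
$k{\left(E \right)} = E \left(-15 + E\right)$
$- \frac{384}{-11} + \frac{b}{\left(-15 + k{\left(-8 \right)}\right) \left(-80 + 13\right)} = - \frac{384}{-11} + \frac{122}{\left(-15 - 8 \left(-15 - 8\right)\right) \left(-80 + 13\right)} = \left(-384\right) \left(- \frac{1}{11}\right) + \frac{122}{\left(-15 - -184\right) \left(-67\right)} = \frac{384}{11} + \frac{122}{\left(-15 + 184\right) \left(-67\right)} = \frac{384}{11} + \frac{122}{169 \left(-67\right)} = \frac{384}{11} + \frac{122}{-11323} = \frac{384}{11} + 122 \left(- \frac{1}{11323}\right) = \frac{384}{11} - \frac{122}{11323} = \frac{4346690}{124553}$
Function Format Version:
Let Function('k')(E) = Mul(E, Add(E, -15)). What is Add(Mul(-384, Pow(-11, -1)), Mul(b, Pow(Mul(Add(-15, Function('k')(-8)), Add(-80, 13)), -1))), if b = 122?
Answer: Rational(4346690, 124553) ≈ 34.898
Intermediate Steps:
Function('k')(E) = Mul(E, Add(-15, E))
Add(Mul(-384, Pow(-11, -1)), Mul(b, Pow(Mul(Add(-15, Function('k')(-8)), Add(-80, 13)), -1))) = Add(Mul(-384, Pow(-11, -1)), Mul(122, Pow(Mul(Add(-15, Mul(-8, Add(-15, -8))), Add(-80, 13)), -1))) = Add(Mul(-384, Rational(-1, 11)), Mul(122, Pow(Mul(Add(-15, Mul(-8, -23)), -67), -1))) = Add(Rational(384, 11), Mul(122, Pow(Mul(Add(-15, 184), -67), -1))) = Add(Rational(384, 11), Mul(122, Pow(Mul(169, -67), -1))) = Add(Rational(384, 11), Mul(122, Pow(-11323, -1))) = Add(Rational(384, 11), Mul(122, Rational(-1, 11323))) = Add(Rational(384, 11), Rational(-122, 11323)) = Rational(4346690, 124553)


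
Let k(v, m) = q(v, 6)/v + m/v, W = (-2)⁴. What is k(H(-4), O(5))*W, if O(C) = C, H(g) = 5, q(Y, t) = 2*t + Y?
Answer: 352/5 ≈ 70.400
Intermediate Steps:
q(Y, t) = Y + 2*t
W = 16
k(v, m) = m/v + (12 + v)/v (k(v, m) = (v + 2*6)/v + m/v = (v + 12)/v + m/v = (12 + v)/v + m/v = m/v + (12 + v)/v)
k(H(-4), O(5))*W = ((12 + 5 + 5)/5)*16 = ((⅕)*22)*16 = (22/5)*16 = 352/5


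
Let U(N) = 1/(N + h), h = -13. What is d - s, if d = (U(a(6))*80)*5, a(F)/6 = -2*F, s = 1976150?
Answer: -33594630/17 ≈ -1.9762e+6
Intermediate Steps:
a(F) = -12*F (a(F) = 6*(-2*F) = -12*F)
U(N) = 1/(-13 + N) (U(N) = 1/(N - 13) = 1/(-13 + N))
d = -80/17 (d = (80/(-13 - 12*6))*5 = (80/(-13 - 72))*5 = (80/(-85))*5 = -1/85*80*5 = -16/17*5 = -80/17 ≈ -4.7059)
d - s = -80/17 - 1*1976150 = -80/17 - 1976150 = -33594630/17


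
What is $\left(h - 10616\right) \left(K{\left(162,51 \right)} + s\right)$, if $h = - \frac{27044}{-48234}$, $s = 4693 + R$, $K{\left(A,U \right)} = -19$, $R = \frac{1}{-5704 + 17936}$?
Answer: $- \frac{7318421988615475}{147499572} \approx -4.9617 \cdot 10^{7}$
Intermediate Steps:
$R = \frac{1}{12232} \approx 8.1753 \cdot 10^{-5}$
$s = \frac{57404777}{12232}$ ($s = 4693 + \frac{1}{12232} = \frac{57404777}{12232} \approx 4693.0$)
$h = \frac{13522}{24117}$ ($h = \left(-27044\right) \left(- \frac{1}{48234}\right) = \frac{13522}{24117} \approx 0.56068$)
$\left(h - 10616\right) \left(K{\left(162,51 \right)} + s\right) = \left(\frac{13522}{24117} - 10616\right) \left(-19 + \frac{57404777}{12232}\right) = \left(- \frac{256012550}{24117}\right) \frac{57172369}{12232} = - \frac{7318421988615475}{147499572}$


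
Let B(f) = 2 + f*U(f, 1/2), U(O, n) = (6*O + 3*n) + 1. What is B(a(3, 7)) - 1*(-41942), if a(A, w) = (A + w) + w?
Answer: 87441/2 ≈ 43721.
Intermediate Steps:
U(O, n) = 1 + 3*n + 6*O (U(O, n) = (3*n + 6*O) + 1 = 1 + 3*n + 6*O)
a(A, w) = A + 2*w
B(f) = 2 + f*(5/2 + 6*f) (B(f) = 2 + f*(1 + 3/2 + 6*f) = 2 + f*(5/2 + 6*f))
B(a(3, 7)) - 1*(-41942) = (2 + (3 + 2*7)*(5 + 12*(3 + 2*7))/2) - 1*(-41942) = (2 + (3 + 14)*(5 + 12*(3 + 14))/2) + 41942 = (2 + (½)*17*(5 + 12*17)) + 41942 = (2 + (½)*17*(5 + 204)) + 41942 = (2 + (½)*17*209) + 41942 = (2 + 3553/2) + 41942 = 3557/2 + 41942 = 87441/2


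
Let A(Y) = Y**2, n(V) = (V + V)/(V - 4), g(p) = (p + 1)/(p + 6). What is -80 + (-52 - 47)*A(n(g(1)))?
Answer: -13916/169 ≈ -82.343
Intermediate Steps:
g(p) = (1 + p)/(6 + p)
n(V) = 2*V/(-4 + V) (n(V) = (2*V)/(-4 + V) = 2*V/(-4 + V))
-80 + (-52 - 47)*A(n(g(1))) = -80 + (-52 - 47)*(2*((1 + 1)/(6 + 1))/(-4 + (1 + 1)/(6 + 1)))**2 = -80 - 99*16/(49*(-4 + 2/7)**2) = -80 - 99*(2*(2/7)/(-26/7))**2 = -80 - 99*(2*(2/7)*(-7/26))**2 = -80 - 99*(-2/13)**2 = -80 - 99*4/169 = -80 - 396/169 = -13916/169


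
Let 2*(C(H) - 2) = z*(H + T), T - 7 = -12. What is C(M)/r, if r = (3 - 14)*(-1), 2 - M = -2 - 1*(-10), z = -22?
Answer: 123/11 ≈ 11.182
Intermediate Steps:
T = -5 (T = 7 - 12 = -5)
M = -6 (M = 2 - (-2 - 1*(-10)) = 2 - (-2 + 10) = 2 - 1*8 = 2 - 8 = -6)
C(H) = 57 - 11*H (C(H) = 2 + (-22*(H - 5))/2 = 2 + (-22*(-5 + H))/2 = 2 + (110 - 22*H)/2 = 2 + (55 - 11*H) = 57 - 11*H)
r = 11 (r = -11*(-1) = 11)
C(M)/r = (57 - 11*(-6))/11 = (57 + 66)*(1/11) = 123*(1/11) = 123/11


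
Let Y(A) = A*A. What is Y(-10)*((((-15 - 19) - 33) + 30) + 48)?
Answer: 1100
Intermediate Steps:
Y(A) = A²
Y(-10)*((((-15 - 19) - 33) + 30) + 48) = (-10)²*((((-15 - 19) - 33) + 30) + 48) = 100*(((-34 - 33) + 30) + 48) = 100*((-67 + 30) + 48) = 100*(-37 + 48) = 100*11 = 1100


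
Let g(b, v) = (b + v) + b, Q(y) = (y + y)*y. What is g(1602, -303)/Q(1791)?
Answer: 967/2138454 ≈ 0.00045220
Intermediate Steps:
Q(y) = 2*y² (Q(y) = (2*y)*y = 2*y²)
g(b, v) = v + 2*b
g(1602, -303)/Q(1791) = (-303 + 2*1602)/((2*1791²)) = (-303 + 3204)/((2*3207681)) = 2901/6415362 = 2901*(1/6415362) = 967/2138454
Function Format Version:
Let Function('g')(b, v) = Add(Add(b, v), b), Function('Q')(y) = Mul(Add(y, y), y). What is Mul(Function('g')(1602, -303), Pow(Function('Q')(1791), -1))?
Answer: Rational(967, 2138454) ≈ 0.00045220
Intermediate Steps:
Function('Q')(y) = Mul(2, Pow(y, 2)) (Function('Q')(y) = Mul(Mul(2, y), y) = Mul(2, Pow(y, 2)))
Function('g')(b, v) = Add(v, Mul(2, b))
Mul(Function('g')(1602, -303), Pow(Function('Q')(1791), -1)) = Mul(Add(-303, Mul(2, 1602)), Pow(Mul(2, Pow(1791, 2)), -1)) = Mul(Add(-303, 3204), Pow(Mul(2, 3207681), -1)) = Mul(2901, Pow(6415362, -1)) = Mul(2901, Rational(1, 6415362)) = Rational(967, 2138454)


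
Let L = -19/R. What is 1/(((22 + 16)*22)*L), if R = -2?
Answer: 1/7942 ≈ 0.00012591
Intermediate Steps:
L = 19/2 (L = -19/(-2) = -19*(-1/2) = 19/2 ≈ 9.5000)
1/(((22 + 16)*22)*L) = 1/(((22 + 16)*22)*(19/2)) = 1/((38*22)*(19/2)) = 1/(836*(19/2)) = 1/7942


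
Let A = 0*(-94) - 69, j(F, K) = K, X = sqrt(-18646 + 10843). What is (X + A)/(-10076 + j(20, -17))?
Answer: 69/10093 - 51*I*sqrt(3)/10093 ≈ 0.0068364 - 0.0087521*I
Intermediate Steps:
X = 51*I*sqrt(3) (X = sqrt(-7803) = 51*I*sqrt(3) ≈ 88.335*I)
A = -69 (A = 0 - 69 = -69)
(X + A)/(-10076 + j(20, -17)) = (51*I*sqrt(3) - 69)/(-10076 - 17) = (-69 + 51*I*sqrt(3))/(-10093) = (-69 + 51*I*sqrt(3))*(-1/10093) = 69/10093 - 51*I*sqrt(3)/10093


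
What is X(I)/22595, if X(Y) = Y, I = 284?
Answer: 284/22595 ≈ 0.012569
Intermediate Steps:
X(I)/22595 = 284/22595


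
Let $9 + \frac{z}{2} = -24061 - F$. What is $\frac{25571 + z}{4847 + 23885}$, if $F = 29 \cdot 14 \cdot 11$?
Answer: $- \frac{31501}{28732} \approx -1.0964$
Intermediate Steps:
$F = 4466$ ($F = 406 \cdot 11 = 4466$)
$z = -57072$ ($z = -18 + 2 \left(-24061 - 4466\right) = -18 + 2 \left(-28527\right) = -18 - 57054 = -57072$)
$\frac{25571 + z}{4847 + 23885} = \frac{25571 - 57072}{4847 + 23885} = - \frac{31501}{28732}$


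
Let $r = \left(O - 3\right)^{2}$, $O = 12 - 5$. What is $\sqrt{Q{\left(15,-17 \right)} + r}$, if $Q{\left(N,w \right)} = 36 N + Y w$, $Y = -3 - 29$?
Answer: $10 \sqrt{11} \approx 33.166$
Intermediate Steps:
$Y = -32$
$O = 7$
$Q{\left(N,w \right)} = - 32 w + 36 N$ ($Q{\left(N,w \right)} = 36 N - 32 w = - 32 w + 36 N$)
$r = 16$ ($r = \left(7 - 3\right)^{2} = 4^{2} = 16$)
$\sqrt{Q{\left(15,-17 \right)} + r} = \sqrt{\left(\left(-32\right) \left(-17\right) + 36 \cdot 15\right) + 16} = \sqrt{\left(544 + 540\right) + 16} = \sqrt{1084 + 16} = \sqrt{1100} = 10 \sqrt{11}$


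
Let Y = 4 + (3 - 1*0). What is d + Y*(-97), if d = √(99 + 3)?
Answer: -679 + √102 ≈ -668.90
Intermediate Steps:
Y = 7 (Y = 4 + (3 + 0) = 4 + 3 = 7)
d = √102 ≈ 10.100
d + Y*(-97) = √102 + 7*(-97) = √102 - 679 = -679 + √102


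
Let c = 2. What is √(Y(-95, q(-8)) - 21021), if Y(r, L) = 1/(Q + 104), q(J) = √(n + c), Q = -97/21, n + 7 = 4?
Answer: 3*I*√10173152458/2087 ≈ 144.99*I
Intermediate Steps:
n = -3 (n = -7 + 4 = -3)
Q = -97/21 (Q = -97*1/21 = -97/21 ≈ -4.6190)
q(J) = I (q(J) = √(-3 + 2) = √(-1) = I)
Y(r, L) = 21/2087 (Y(r, L) = 1/(-97/21 + 104) = 1/(2087/21) = 21/2087)
√(Y(-95, q(-8)) - 21021) = √(21/2087 - 21021) = √(-43870806/2087) = 3*I*√10173152458/2087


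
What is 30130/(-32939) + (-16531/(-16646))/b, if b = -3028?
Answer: -1519219686049/1660260254632 ≈ -0.91505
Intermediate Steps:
30130/(-32939) + (-16531/(-16646))/b = 30130/(-32939) - 16531/(-16646)/(-3028) = 30130*(-1/32939) - 16531*(-1/16646)*(-1/3028) = -30130/32939 + (16531/16646)*(-1/3028) = -30130/32939 - 16531/50404088 = -1519219686049/1660260254632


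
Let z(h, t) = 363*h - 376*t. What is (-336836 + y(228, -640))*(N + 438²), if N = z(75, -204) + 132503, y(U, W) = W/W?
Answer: -144258346460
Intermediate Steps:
z(h, t) = -376*t + 363*h
y(U, W) = 1
N = 236432 (N = (-376*(-204) + 363*75) + 132503 = (76704 + 27225) + 132503 = 103929 + 132503 = 236432)
(-336836 + y(228, -640))*(N + 438²) = (-336836 + 1)*(236432 + 438²) = -336835*(236432 + 191844) = -336835*428276 = -144258346460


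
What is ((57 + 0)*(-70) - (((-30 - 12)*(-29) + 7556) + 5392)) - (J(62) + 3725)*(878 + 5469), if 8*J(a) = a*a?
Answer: -53420929/2 ≈ -2.6710e+7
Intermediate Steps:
J(a) = a²/8 (J(a) = (a*a)/8 = a²/8)
((57 + 0)*(-70) - (((-30 - 12)*(-29) + 7556) + 5392)) - (J(62) + 3725)*(878 + 5469) = ((57 + 0)*(-70) - (((-30 - 12)*(-29) + 7556) + 5392)) - ((⅛)*62² + 3725)*(878 + 5469) = (57*(-70) - ((-42*(-29) + 7556) + 5392)) - ((⅛)*3844 + 3725)*6347 = (-3990 - ((1218 + 7556) + 5392)) - (961/2 + 3725)*6347 = (-3990 - (8774 + 5392)) - 8411*6347/2 = (-3990 - 1*14166) - 1*53384617/2 = (-3990 - 14166) - 53384617/2 = -18156 - 53384617/2 = -53420929/2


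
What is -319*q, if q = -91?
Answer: 29029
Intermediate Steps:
-319*q = -319*(-91) = 29029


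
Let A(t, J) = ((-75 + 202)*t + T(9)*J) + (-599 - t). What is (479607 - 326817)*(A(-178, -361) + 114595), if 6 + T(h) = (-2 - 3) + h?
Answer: 14100989100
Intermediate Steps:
T(h) = -11 + h (T(h) = -6 + ((-2 - 3) + h) = -6 + (-5 + h) = -11 + h)
A(t, J) = -599 - 2*J + 126*t (A(t, J) = ((-75 + 202)*t + (-11 + 9)*J) + (-599 - t) = (127*t - 2*J) + (-599 - t) = (-2*J + 127*t) + (-599 - t) = -599 - 2*J + 126*t)
(479607 - 326817)*(A(-178, -361) + 114595) = (479607 - 326817)*((-599 - 2*(-361) + 126*(-178)) + 114595) = 152790*((-599 + 722 - 22428) + 114595) = 152790*(-22305 + 114595) = 152790*92290 = 14100989100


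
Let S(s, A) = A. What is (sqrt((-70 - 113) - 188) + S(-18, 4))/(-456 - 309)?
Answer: -4/765 - I*sqrt(371)/765 ≈ -0.0052288 - 0.025178*I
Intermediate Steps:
(sqrt((-70 - 113) - 188) + S(-18, 4))/(-456 - 309) = (sqrt((-70 - 113) - 188) + 4)/(-456 - 309) = (sqrt(-183 - 188) + 4)/(-765) = (sqrt(-371) + 4)*(-1/765) = (I*sqrt(371) + 4)*(-1/765) = (4 + I*sqrt(371))*(-1/765) = -4/765 - I*sqrt(371)/765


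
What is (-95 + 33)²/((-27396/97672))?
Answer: -93862792/6849 ≈ -13705.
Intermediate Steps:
(-95 + 33)²/((-27396/97672)) = (-62)²/((-27396*1/97672)) = 3844/(-6849/24418) = 3844*(-24418/6849) = -93862792/6849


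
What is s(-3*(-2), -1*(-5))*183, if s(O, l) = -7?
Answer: -1281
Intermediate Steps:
s(-3*(-2), -1*(-5))*183 = -7*183 = -1281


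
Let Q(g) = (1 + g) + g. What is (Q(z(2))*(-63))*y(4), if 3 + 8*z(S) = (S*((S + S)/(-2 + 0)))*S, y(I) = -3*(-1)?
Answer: 1323/4 ≈ 330.75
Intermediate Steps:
y(I) = 3
z(S) = -3/8 - S**3/8 (z(S) = -3/8 + ((S*((S + S)/(-2 + 0)))*S)/8 = -3/8 + ((S*((2*S)/(-2)))*S)/8 = -3/8 + ((S*((2*S)*(-1/2)))*S)/8 = -3/8 + ((S*(-S))*S)/8 = -3/8 + ((-S**2)*S)/8 = -3/8 + (-S**3)/8 = -3/8 - S**3/8)
Q(g) = 1 + 2*g
(Q(z(2))*(-63))*y(4) = ((1 + 2*(-3/8 - 1/8*2**3))*(-63))*3 = ((1 + 2*(-3/8 - 1/8*8))*(-63))*3 = ((1 + 2*(-3/8 - 1))*(-63))*3 = ((1 + 2*(-11/8))*(-63))*3 = ((1 - 11/4)*(-63))*3 = -7/4*(-63)*3 = (441/4)*3 = 1323/4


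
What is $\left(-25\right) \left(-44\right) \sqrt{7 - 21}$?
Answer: $1100 i \sqrt{14} \approx 4115.8 i$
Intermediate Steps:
$\left(-25\right) \left(-44\right) \sqrt{7 - 21} = 1100 \sqrt{-14} = 1100 i \sqrt{14}$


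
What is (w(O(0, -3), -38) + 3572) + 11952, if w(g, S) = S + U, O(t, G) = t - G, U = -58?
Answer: 15428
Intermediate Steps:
w(g, S) = -58 + S (w(g, S) = S - 58 = -58 + S)
(w(O(0, -3), -38) + 3572) + 11952 = ((-58 - 38) + 3572) + 11952 = (-96 + 3572) + 11952 = 3476 + 11952 = 15428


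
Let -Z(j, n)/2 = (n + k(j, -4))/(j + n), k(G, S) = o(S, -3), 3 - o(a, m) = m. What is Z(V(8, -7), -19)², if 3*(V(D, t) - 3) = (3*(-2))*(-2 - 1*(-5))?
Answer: 169/121 ≈ 1.3967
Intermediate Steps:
o(a, m) = 3 - m
k(G, S) = 6 (k(G, S) = 3 - 1*(-3) = 3 + 3 = 6)
V(D, t) = -3 (V(D, t) = 3 + ((3*(-2))*(-2 - 1*(-5)))/3 = 3 + (-6*(-2 + 5))/3 = 3 + (-6*3)/3 = 3 + (⅓)*(-18) = 3 - 6 = -3)
Z(j, n) = -2*(6 + n)/(j + n) (Z(j, n) = -2*(n + 6)/(j + n) = -2*(6 + n)/(j + n))
Z(V(8, -7), -19)² = (2*(-6 - 1*(-19))/(-3 - 19))² = (2*(-6 + 19)/(-22))² = (2*(-1/22)*13)² = (-13/11)² = 169/121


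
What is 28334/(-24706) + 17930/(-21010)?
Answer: -4719436/2359423 ≈ -2.0003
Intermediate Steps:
28334/(-24706) + 17930/(-21010) = 28334*(-1/24706) + 17930*(-1/21010) = -14167/12353 - 163/191 = -4719436/2359423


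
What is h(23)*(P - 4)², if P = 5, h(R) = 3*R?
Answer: 69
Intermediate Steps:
h(23)*(P - 4)² = (3*23)*(5 - 4)² = 69*1² = 69*1 = 69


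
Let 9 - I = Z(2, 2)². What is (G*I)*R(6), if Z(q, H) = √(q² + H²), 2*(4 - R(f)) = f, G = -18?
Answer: -18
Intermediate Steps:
R(f) = 4 - f/2
Z(q, H) = √(H² + q²)
I = 1 (I = 9 - (√(2² + 2²))² = 9 - (√(4 + 4))² = 9 - (√8)² = 9 - (2*√2)² = 9 - 1*8 = 9 - 8 = 1)
(G*I)*R(6) = (-18*1)*(4 - ½*6) = -18*(4 - 3) = -18*1 = -18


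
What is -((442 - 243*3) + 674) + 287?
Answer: -100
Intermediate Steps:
-((442 - 243*3) + 674) + 287 = -((442 - 729) + 674) + 287 = -(-287 + 674) + 287 = -1*387 + 287 = -387 + 287 = -100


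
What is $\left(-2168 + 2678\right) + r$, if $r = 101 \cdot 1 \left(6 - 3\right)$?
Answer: $813$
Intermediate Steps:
$r = 303$ ($r = 101 \cdot 1 \cdot 3 = 101 \cdot 3 = 303$)
$\left(-2168 + 2678\right) + r = \left(-2168 + 2678\right) + 303 = 510 + 303 = 813$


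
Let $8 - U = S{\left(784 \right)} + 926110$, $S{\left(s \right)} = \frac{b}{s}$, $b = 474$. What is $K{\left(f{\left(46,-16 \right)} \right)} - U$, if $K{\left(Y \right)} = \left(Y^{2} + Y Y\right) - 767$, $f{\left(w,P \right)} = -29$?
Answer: $\frac{363390901}{392} \approx 9.2702 \cdot 10^{5}$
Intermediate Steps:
$K{\left(Y \right)} = -767 + 2 Y^{2}$ ($K{\left(Y \right)} = \left(Y^{2} + Y^{2}\right) - 767 = 2 Y^{2} - 767 = -767 + 2 Y^{2}$)
$S{\left(s \right)} = \frac{474}{s}$
$U = - \frac{363032221}{392}$ ($U = 8 - \left(\frac{474}{784} + 926110\right) = 8 - \left(474 \cdot \frac{1}{784} + 926110\right) = 8 - \left(\frac{237}{392} + 926110\right) = 8 - \frac{363035357}{392} = - \frac{363032221}{392} \approx -9.261 \cdot 10^{5}$)
$K{\left(f{\left(46,-16 \right)} \right)} - U = \left(-767 + 2 \left(-29\right)^{2}\right) - - \frac{363032221}{392} = \left(-767 + 2 \cdot 841\right) + \frac{363032221}{392} = \left(-767 + 1682\right) + \frac{363032221}{392} = 915 + \frac{363032221}{392} = \frac{363390901}{392}$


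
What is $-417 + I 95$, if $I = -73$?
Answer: $-7352$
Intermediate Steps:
$-417 + I 95 = -417 - 6935 = -7352$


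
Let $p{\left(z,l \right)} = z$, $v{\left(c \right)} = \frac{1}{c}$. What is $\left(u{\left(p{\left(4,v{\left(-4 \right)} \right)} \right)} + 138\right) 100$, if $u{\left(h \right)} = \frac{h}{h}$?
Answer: $13900$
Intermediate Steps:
$u{\left(h \right)} = 1$
$\left(u{\left(p{\left(4,v{\left(-4 \right)} \right)} \right)} + 138\right) 100 = \left(1 + 138\right) 100 = 139 \cdot 100 = 13900$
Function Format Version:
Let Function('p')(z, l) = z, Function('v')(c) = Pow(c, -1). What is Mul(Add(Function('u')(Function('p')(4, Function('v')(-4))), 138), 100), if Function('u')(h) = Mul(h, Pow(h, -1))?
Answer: 13900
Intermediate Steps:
Function('u')(h) = 1
Mul(Add(Function('u')(Function('p')(4, Function('v')(-4))), 138), 100) = Mul(Add(1, 138), 100) = Mul(139, 100) = 13900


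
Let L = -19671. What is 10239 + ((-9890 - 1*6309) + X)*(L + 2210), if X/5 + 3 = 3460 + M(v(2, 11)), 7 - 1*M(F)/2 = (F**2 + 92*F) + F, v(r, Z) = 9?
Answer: 140117303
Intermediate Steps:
M(F) = 14 - 186*F - 2*F**2 (M(F) = 14 - 2*((F**2 + 92*F) + F) = 14 - 2*(F**2 + 93*F) = 14 + (-186*F - 2*F**2) = 14 - 186*F - 2*F**2)
X = 8175 (X = -15 + 5*(3460 + (14 - 186*9 - 2*9**2)) = -15 + 5*(3460 + (14 - 1674 - 2*81)) = -15 + 5*(3460 + (14 - 1674 - 162)) = -15 + 5*(3460 - 1822) = -15 + 5*1638 = -15 + 8190 = 8175)
10239 + ((-9890 - 1*6309) + X)*(L + 2210) = 10239 + ((-9890 - 1*6309) + 8175)*(-19671 + 2210) = 10239 + ((-9890 - 6309) + 8175)*(-17461) = 10239 + (-16199 + 8175)*(-17461) = 10239 - 8024*(-17461) = 10239 + 140107064 = 140117303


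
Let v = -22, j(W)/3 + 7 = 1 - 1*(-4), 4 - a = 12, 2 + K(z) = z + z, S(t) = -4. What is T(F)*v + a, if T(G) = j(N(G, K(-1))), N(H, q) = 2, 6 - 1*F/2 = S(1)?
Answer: 124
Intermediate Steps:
F = 20 (F = 12 - 2*(-4) = 12 + 8 = 20)
K(z) = -2 + 2*z (K(z) = -2 + (z + z) = -2 + 2*z)
a = -8 (a = 4 - 1*12 = 4 - 12 = -8)
j(W) = -6 (j(W) = -21 + 3*(1 - 1*(-4)) = -21 + 3*(1 + 4) = -21 + 3*5 = -21 + 15 = -6)
T(G) = -6
T(F)*v + a = -6*(-22) - 8 = 132 - 8 = 124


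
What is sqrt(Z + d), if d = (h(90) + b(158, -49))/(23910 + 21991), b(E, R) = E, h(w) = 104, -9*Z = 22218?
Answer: 2*I*sqrt(11702758995015)/137703 ≈ 49.686*I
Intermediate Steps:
Z = -7406/3 (Z = -1/9*22218 = -7406/3 ≈ -2468.7)
d = 262/45901 (d = (104 + 158)/(23910 + 21991) = 262/45901 ≈ 0.0057079)
sqrt(Z + d) = sqrt(-7406/3 + 262/45901) = sqrt(-339942020/137703) = 2*I*sqrt(11702758995015)/137703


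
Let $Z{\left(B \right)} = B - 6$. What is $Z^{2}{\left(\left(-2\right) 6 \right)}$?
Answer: $324$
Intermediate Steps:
$Z{\left(B \right)} = -6 + B$ ($Z{\left(B \right)} = B - 6 = -6 + B$)
$Z^{2}{\left(\left(-2\right) 6 \right)} = \left(-6 - 12\right)^{2} = \left(-18\right)^{2} = 324$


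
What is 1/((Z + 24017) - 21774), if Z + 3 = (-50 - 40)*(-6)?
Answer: 1/2780 ≈ 0.00035971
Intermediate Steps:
Z = 537 (Z = -3 + (-50 - 40)*(-6) = -3 - 90*(-6) = -3 + 540 = 537)
1/((Z + 24017) - 21774) = 1/((537 + 24017) - 21774) = 1/(24554 - 21774) = 1/2780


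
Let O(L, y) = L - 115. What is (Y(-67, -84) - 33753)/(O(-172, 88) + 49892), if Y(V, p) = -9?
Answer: -11254/16535 ≈ -0.68062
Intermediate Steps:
O(L, y) = -115 + L
(Y(-67, -84) - 33753)/(O(-172, 88) + 49892) = (-9 - 33753)/((-115 - 172) + 49892) = -33762/(-287 + 49892) = -33762/49605 = -33762*1/49605 = -11254/16535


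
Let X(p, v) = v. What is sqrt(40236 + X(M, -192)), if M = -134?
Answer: 2*sqrt(10011) ≈ 200.11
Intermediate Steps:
sqrt(40236 + X(M, -192)) = sqrt(40236 - 192) = sqrt(40044) = 2*sqrt(10011)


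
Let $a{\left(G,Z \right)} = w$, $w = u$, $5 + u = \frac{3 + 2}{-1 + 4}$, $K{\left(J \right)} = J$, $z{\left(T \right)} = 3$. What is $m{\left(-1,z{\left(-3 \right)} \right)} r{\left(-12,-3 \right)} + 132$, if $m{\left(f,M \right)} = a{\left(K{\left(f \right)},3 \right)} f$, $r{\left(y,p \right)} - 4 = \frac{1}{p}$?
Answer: $\frac{1298}{9} \approx 144.22$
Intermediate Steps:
$u = - \frac{10}{3}$ ($u = -5 + \frac{3 + 2}{-1 + 4} = -5 + \frac{5}{3} = - \frac{10}{3} \approx -3.3333$)
$w = - \frac{10}{3} \approx -3.3333$
$a{\left(G,Z \right)} = - \frac{10}{3}$
$r{\left(y,p \right)} = 4 + \frac{1}{p}$
$m{\left(f,M \right)} = - \frac{10 f}{3}$
$m{\left(-1,z{\left(-3 \right)} \right)} r{\left(-12,-3 \right)} + 132 = \left(- \frac{10}{3}\right) \left(-1\right) \left(4 + \frac{1}{-3}\right) + 132 = \frac{10 \left(4 - \frac{1}{3}\right)}{3} + 132 = \frac{10}{3} \cdot \frac{11}{3} + 132 = \frac{110}{9} + 132 = \frac{1298}{9}$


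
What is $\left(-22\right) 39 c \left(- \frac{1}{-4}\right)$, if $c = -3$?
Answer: $\frac{1287}{2} \approx 643.5$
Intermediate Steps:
$\left(-22\right) 39 c \left(- \frac{1}{-4}\right) = \left(-22\right) 39 \left(- 3 \left(- \frac{1}{-4}\right)\right) = - 858 \left(- 3 \left(\left(-1\right) \left(- \frac{1}{4}\right)\right)\right) = - 858 \left(\left(-3\right) \frac{1}{4}\right) = \left(-858\right) \left(- \frac{3}{4}\right) = \frac{1287}{2}$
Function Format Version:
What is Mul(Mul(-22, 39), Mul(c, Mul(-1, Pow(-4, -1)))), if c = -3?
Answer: Rational(1287, 2) ≈ 643.50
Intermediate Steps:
Mul(Mul(-22, 39), Mul(c, Mul(-1, Pow(-4, -1)))) = Mul(Mul(-22, 39), Mul(-3, Mul(-1, Pow(-4, -1)))) = Mul(-858, Mul(-3, Mul(-1, Rational(-1, 4)))) = Mul(-858, Mul(-3, Rational(1, 4))) = Mul(-858, Rational(-3, 4)) = Rational(1287, 2)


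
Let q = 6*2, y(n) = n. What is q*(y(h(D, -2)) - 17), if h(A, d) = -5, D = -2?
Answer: -264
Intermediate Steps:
q = 12
q*(y(h(D, -2)) - 17) = 12*(-5 - 17) = 12*(-22) = -264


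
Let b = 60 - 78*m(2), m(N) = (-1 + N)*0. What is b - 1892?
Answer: -1832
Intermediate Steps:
m(N) = 0
b = 60 (b = 60 - 78*0 = 60 + 0 = 60)
b - 1892 = 60 - 1892 = -1832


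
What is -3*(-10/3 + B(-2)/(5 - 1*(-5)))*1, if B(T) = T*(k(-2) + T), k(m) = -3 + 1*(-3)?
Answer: 26/5 ≈ 5.2000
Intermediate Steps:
k(m) = -6 (k(m) = -3 - 3 = -6)
B(T) = T*(-6 + T)
-3*(-10/3 + B(-2)/(5 - 1*(-5)))*1 = -3*(-10/3 + (-2*(-6 - 2))/(5 - 1*(-5)))*1 = -3*(-10*⅓ + (-2*(-8))/(5 + 5))*1 = -3*(-10/3 + 16/10)*1 = -3*(-10/3 + 16*(⅒))*1 = -3*(-10/3 + 8/5)*1 = -3*(-26/15)*1 = (26/5)*1 = 26/5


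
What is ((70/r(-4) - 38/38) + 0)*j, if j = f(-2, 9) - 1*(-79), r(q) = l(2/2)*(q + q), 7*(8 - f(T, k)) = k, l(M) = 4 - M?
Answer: -2350/7 ≈ -335.71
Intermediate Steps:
f(T, k) = 8 - k/7
r(q) = 6*q (r(q) = (4 - 2/2)*(q + q) = (4 - 2/2)*(2*q) = (4 - 1*1)*(2*q) = (4 - 1)*(2*q) = 3*(2*q) = 6*q)
j = 600/7 (j = (8 - 1/7*9) - 1*(-79) = (8 - 9/7) + 79 = 47/7 + 79 = 600/7 ≈ 85.714)
((70/r(-4) - 38/38) + 0)*j = ((70/((6*(-4))) - 38/38) + 0)*(600/7) = ((70/(-24) - 38*1/38) + 0)*(600/7) = ((70*(-1/24) - 1) + 0)*(600/7) = ((-35/12 - 1) + 0)*(600/7) = (-47/12 + 0)*(600/7) = -47/12*600/7 = -2350/7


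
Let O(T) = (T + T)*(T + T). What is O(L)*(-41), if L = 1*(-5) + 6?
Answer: -164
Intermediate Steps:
L = 1 (L = -5 + 6 = 1)
O(T) = 4*T**2 (O(T) = (2*T)*(2*T) = 4*T**2)
O(L)*(-41) = (4*1**2)*(-41) = (4*1)*(-41) = 4*(-41) = -164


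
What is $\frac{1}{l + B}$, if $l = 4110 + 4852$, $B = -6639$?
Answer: $\frac{1}{2323} \approx 0.00043048$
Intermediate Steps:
$l = 8962$
$\frac{1}{l + B} = \frac{1}{8962 - 6639} = \frac{1}{2323}$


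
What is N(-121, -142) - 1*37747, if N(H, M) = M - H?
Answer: -37768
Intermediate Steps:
N(-121, -142) - 1*37747 = (-142 - 1*(-121)) - 1*37747 = (-142 + 121) - 37747 = -21 - 37747 = -37768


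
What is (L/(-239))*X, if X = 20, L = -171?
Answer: 3420/239 ≈ 14.310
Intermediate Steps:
(L/(-239))*X = -171/(-239)*20 = -171*(-1/239)*20 = (171/239)*20 = 3420/239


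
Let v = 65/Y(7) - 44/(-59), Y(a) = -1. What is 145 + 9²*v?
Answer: -298516/59 ≈ -5059.6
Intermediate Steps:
v = -3791/59 (v = 65/(-1) - 44/(-59) = 65*(-1) - 44*(-1/59) = -65 + 44/59 = -3791/59 ≈ -64.254)
145 + 9²*v = 145 + 9²*(-3791/59) = 145 + 81*(-3791/59) = 145 - 307071/59 = -298516/59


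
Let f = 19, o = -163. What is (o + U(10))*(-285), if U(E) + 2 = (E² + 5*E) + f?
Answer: -1140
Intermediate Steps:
U(E) = 17 + E² + 5*E (U(E) = -2 + ((E² + 5*E) + 19) = -2 + (19 + E² + 5*E) = 17 + E² + 5*E)
(o + U(10))*(-285) = (-163 + (17 + 10² + 5*10))*(-285) = (-163 + (17 + 100 + 50))*(-285) = (-163 + 167)*(-285) = 4*(-285) = -1140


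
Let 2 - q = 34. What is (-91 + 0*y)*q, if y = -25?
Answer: 2912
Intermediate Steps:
q = -32 (q = 2 - 1*34 = 2 - 34 = -32)
(-91 + 0*y)*q = (-91 + 0*(-25))*(-32) = (-91 + 0)*(-32) = -91*(-32) = 2912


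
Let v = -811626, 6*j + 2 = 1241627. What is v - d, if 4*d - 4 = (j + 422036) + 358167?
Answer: -8467297/8 ≈ -1.0584e+6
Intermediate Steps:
j = 413875/2 (j = -1/3 + (1/6)*1241627 = -1/3 + 1241627/6 = 413875/2 ≈ 2.0694e+5)
d = 1974289/8 (d = 1 + ((413875/2 + 422036) + 358167)/4 = 1 + (1257947/2 + 358167)/4 = 1 + (1/4)*(1974281/2) = 1 + 1974281/8 = 1974289/8 ≈ 2.4679e+5)
v - d = -811626 - 1*1974289/8 = -811626 - 1974289/8 = -8467297/8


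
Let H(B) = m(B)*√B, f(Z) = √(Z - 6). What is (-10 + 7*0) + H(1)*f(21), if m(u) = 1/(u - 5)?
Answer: -10 - √15/4 ≈ -10.968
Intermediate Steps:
m(u) = 1/(-5 + u)
f(Z) = √(-6 + Z)
H(B) = √B/(-5 + B)
(-10 + 7*0) + H(1)*f(21) = (-10 + 7*0) + (√1/(-5 + 1))*√(-6 + 21) = (-10 + 0) + (1/(-4))*√15 = -10 + (1*(-¼))*√15 = -10 - √15/4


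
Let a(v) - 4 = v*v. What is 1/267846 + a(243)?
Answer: 15817109839/267846 ≈ 59053.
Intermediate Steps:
a(v) = 4 + v² (a(v) = 4 + v*v = 4 + v²)
1/267846 + a(243) = 1/267846 + (4 + 243²) = 1/267846 + (4 + 59049) = 1/267846 + 59053 = 15817109839/267846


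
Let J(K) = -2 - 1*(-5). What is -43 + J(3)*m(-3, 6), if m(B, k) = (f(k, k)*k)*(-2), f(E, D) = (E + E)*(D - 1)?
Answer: -2203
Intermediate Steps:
f(E, D) = 2*E*(-1 + D) (f(E, D) = (2*E)*(-1 + D) = 2*E*(-1 + D))
J(K) = 3 (J(K) = -2 + 5 = 3)
m(B, k) = -4*k²*(-1 + k) (m(B, k) = ((2*k*(-1 + k))*k)*(-2) = (2*k²*(-1 + k))*(-2) = -4*k²*(-1 + k))
-43 + J(3)*m(-3, 6) = -43 + 3*(4*6²*(1 - 1*6)) = -43 + 3*(4*36*(1 - 6)) = -43 + 3*(4*36*(-5)) = -43 + 3*(-720) = -43 - 2160 = -2203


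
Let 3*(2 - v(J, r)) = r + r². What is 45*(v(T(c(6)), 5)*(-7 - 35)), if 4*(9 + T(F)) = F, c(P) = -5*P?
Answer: 15120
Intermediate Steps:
T(F) = -9 + F/4
v(J, r) = 2 - r/3 - r²/3 (v(J, r) = 2 - (r + r²)/3 = 2 + (-r/3 - r²/3) = 2 - r/3 - r²/3)
45*(v(T(c(6)), 5)*(-7 - 35)) = 45*((2 - ⅓*5 - ⅓*5²)*(-7 - 35)) = 45*((2 - 5/3 - ⅓*25)*(-42)) = 45*((2 - 5/3 - 25/3)*(-42)) = 45*(-8*(-42)) = 45*336 = 15120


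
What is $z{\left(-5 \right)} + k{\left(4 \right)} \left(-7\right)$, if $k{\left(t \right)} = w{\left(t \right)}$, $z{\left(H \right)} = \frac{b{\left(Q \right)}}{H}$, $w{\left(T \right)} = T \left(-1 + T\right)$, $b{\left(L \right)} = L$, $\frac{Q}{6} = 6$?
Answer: $- \frac{456}{5} \approx -91.2$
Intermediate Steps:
$Q = 36$ ($Q = 6 \cdot 6 = 36$)
$z{\left(H \right)} = \frac{36}{H}$
$k{\left(t \right)} = t \left(-1 + t\right)$
$z{\left(-5 \right)} + k{\left(4 \right)} \left(-7\right) = \frac{36}{-5} + 4 \left(-1 + 4\right) \left(-7\right) = 36 \left(- \frac{1}{5}\right) + 4 \cdot 3 \left(-7\right) = - \frac{36}{5} + 12 \left(-7\right) = - \frac{36}{5} - 84 = - \frac{456}{5}$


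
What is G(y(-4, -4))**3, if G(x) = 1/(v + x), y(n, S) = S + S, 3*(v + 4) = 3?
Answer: -1/1331 ≈ -0.00075131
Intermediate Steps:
v = -3 (v = -4 + (1/3)*3 = -4 + 1 = -3)
y(n, S) = 2*S
G(x) = 1/(-3 + x)
G(y(-4, -4))**3 = (1/(-3 + 2*(-4)))**3 = (1/(-3 - 8))**3 = (1/(-11))**3 = (-1/11)**3 = -1/1331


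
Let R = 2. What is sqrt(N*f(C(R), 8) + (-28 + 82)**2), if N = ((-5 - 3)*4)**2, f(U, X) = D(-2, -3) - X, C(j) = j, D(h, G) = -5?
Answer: 2*I*sqrt(2599) ≈ 101.96*I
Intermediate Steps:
f(U, X) = -5 - X
N = 1024 (N = (-8*4)**2 = (-32)**2 = 1024)
sqrt(N*f(C(R), 8) + (-28 + 82)**2) = sqrt(1024*(-5 - 1*8) + (-28 + 82)**2) = sqrt(1024*(-5 - 8) + 54**2) = sqrt(1024*(-13) + 2916) = sqrt(-13312 + 2916) = sqrt(-10396) = 2*I*sqrt(2599)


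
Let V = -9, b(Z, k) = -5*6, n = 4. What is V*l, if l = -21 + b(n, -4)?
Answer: 459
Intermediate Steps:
b(Z, k) = -30
l = -51 (l = -21 - 30 = -51)
V*l = -9*(-51) = 459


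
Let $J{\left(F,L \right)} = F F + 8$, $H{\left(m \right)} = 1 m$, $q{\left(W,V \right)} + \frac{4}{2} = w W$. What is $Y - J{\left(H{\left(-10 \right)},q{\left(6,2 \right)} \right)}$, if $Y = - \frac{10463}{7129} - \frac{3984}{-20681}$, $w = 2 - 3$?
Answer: $- \frac{16110947059}{147434849} \approx -109.28$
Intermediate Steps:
$w = -1$ ($w = 2 - 3 = -1$)
$Y = - \frac{187983367}{147434849}$ ($Y = \left(-10463\right) \frac{1}{7129} - - \frac{3984}{20681} = - \frac{10463}{7129} + \frac{3984}{20681} = - \frac{187983367}{147434849} \approx -1.275$)
$q{\left(W,V \right)} = -2 - W$
$H{\left(m \right)} = m$
$J{\left(F,L \right)} = 8 + F^{2}$ ($J{\left(F,L \right)} = F^{2} + 8 = 8 + F^{2}$)
$Y - J{\left(H{\left(-10 \right)},q{\left(6,2 \right)} \right)} = - \frac{187983367}{147434849} - \left(8 + \left(-10\right)^{2}\right) = - \frac{187983367}{147434849} - \left(8 + 100\right) = - \frac{187983367}{147434849} - 108 = - \frac{16110947059}{147434849}$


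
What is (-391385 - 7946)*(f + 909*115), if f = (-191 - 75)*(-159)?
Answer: -58633371399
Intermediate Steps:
f = 42294 (f = -266*(-159) = 42294)
(-391385 - 7946)*(f + 909*115) = (-391385 - 7946)*(42294 + 909*115) = -399331*(42294 + 104535) = -399331*146829 = -58633371399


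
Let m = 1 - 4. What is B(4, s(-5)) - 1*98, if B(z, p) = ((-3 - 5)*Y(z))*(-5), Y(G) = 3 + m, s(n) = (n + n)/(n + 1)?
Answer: -98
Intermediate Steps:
m = -3
s(n) = 2*n/(1 + n) (s(n) = (2*n)/(1 + n) = 2*n/(1 + n))
Y(G) = 0 (Y(G) = 3 - 3 = 0)
B(z, p) = 0 (B(z, p) = ((-3 - 5)*0)*(-5) = -8*0*(-5) = 0*(-5) = 0)
B(4, s(-5)) - 1*98 = 0 - 1*98 = 0 - 98 = -98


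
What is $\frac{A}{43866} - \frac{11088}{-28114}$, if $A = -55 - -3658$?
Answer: $\frac{97946825}{205541454} \approx 0.47653$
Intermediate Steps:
$A = 3603$ ($A = -55 + 3658 = 3603$)
$\frac{A}{43866} - \frac{11088}{-28114} = \frac{3603}{43866} - \frac{11088}{-28114} = 3603 \cdot \frac{1}{43866} - - \frac{5544}{14057} = \frac{1201}{14622} + \frac{5544}{14057} = \frac{97946825}{205541454}$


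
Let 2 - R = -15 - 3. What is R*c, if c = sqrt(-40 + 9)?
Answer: 20*I*sqrt(31) ≈ 111.36*I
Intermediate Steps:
R = 20 (R = 2 - (-15 - 3) = 2 - 1*(-18) = 2 + 18 = 20)
c = I*sqrt(31) (c = sqrt(-31) = I*sqrt(31) ≈ 5.5678*I)
R*c = 20*(I*sqrt(31)) = 20*I*sqrt(31)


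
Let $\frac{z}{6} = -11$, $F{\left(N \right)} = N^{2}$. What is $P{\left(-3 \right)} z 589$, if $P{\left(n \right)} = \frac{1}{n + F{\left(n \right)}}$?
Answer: $-6479$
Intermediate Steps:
$P{\left(n \right)} = \frac{1}{n + n^{2}}$
$z = -66$ ($z = 6 \left(-11\right) = -66$)
$P{\left(-3 \right)} z 589 = \frac{1}{\left(-3\right) \left(1 - 3\right)} \left(-66\right) 589 = - \frac{1}{3 \left(-2\right)} \left(-66\right) 589 = \left(- \frac{1}{3}\right) \left(- \frac{1}{2}\right) \left(-66\right) 589 = \frac{1}{6} \left(-66\right) 589 = \left(-11\right) 589 = -6479$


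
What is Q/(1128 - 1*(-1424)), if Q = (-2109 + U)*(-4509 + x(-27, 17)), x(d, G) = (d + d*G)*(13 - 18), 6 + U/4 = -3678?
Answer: 3183705/232 ≈ 13723.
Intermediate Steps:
U = -14736 (U = -24 + 4*(-3678) = -24 - 14712 = -14736)
x(d, G) = -5*d - 5*G*d (x(d, G) = (d + G*d)*(-5) = -5*d - 5*G*d)
Q = 35020755 (Q = (-2109 - 14736)*(-4509 - 5*(-27)*(1 + 17)) = -16845*(-4509 - 5*(-27)*18) = -16845*(-4509 + 2430) = -16845*(-2079) = 35020755)
Q/(1128 - 1*(-1424)) = 35020755/(1128 - 1*(-1424)) = 35020755/(1128 + 1424) = 35020755/2552 = 35020755*(1/2552) = 3183705/232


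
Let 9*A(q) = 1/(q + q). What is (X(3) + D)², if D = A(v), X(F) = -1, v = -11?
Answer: 39601/39204 ≈ 1.0101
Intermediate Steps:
A(q) = 1/(18*q) (A(q) = 1/(9*(q + q)) = 1/(9*((2*q))) = (1/(2*q))/9 = 1/(18*q))
D = -1/198 (D = (1/18)/(-11) = (1/18)*(-1/11) = -1/198 ≈ -0.0050505)
(X(3) + D)² = (-1 - 1/198)² = (-199/198)² = 39601/39204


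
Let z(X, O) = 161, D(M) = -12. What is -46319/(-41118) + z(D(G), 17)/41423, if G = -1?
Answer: 11958335/10579074 ≈ 1.1304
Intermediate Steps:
-46319/(-41118) + z(D(G), 17)/41423 = -46319/(-41118) + 161/41423 = -46319*(-1/41118) + 161*(1/41423) = 6617/5874 + 7/1801 = 11958335/10579074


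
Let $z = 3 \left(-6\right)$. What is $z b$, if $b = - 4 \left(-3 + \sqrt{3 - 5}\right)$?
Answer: $-216 + 72 i \sqrt{2} \approx -216.0 + 101.82 i$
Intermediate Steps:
$z = -18$
$b = 12 - 4 i \sqrt{2}$ ($b = - 4 \left(-3 + \sqrt{-2}\right) = - 4 \left(-3 + i \sqrt{2}\right) = 12 - 4 i \sqrt{2} \approx 12.0 - 5.6569 i$)
$z b = - 18 \left(12 - 4 i \sqrt{2}\right) = -216 + 72 i \sqrt{2}$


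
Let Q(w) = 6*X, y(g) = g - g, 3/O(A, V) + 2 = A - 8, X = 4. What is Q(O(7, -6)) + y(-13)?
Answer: 24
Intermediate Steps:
O(A, V) = 3/(-10 + A) (O(A, V) = 3/(-2 + (A - 8)) = 3/(-2 + (-8 + A)) = 3/(-10 + A))
y(g) = 0
Q(w) = 24 (Q(w) = 6*4 = 24)
Q(O(7, -6)) + y(-13) = 24 + 0 = 24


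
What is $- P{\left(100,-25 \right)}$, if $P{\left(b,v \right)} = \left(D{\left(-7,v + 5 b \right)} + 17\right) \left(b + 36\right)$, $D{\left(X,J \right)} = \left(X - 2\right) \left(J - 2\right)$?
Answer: $576640$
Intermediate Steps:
$D{\left(X,J \right)} = \left(-2 + J\right) \left(-2 + X\right)$ ($D{\left(X,J \right)} = \left(-2 + X\right) \left(-2 + J\right) = \left(-2 + J\right) \left(-2 + X\right)$)
$P{\left(b,v \right)} = \left(36 + b\right) \left(35 - 45 b - 9 v\right)$ ($P{\left(b,v \right)} = \left(\left(4 - 2 \left(v + 5 b\right) - -14 + \left(v + 5 b\right) \left(-7\right)\right) + 17\right) \left(b + 36\right) = \left(\left(4 - \left(2 v + 10 b\right) + 14 - \left(7 v + 35 b\right)\right) + 17\right) \left(36 + b\right) = \left(\left(18 - 45 b - 9 v\right) + 17\right) \left(36 + b\right) = \left(35 - 45 b - 9 v\right) \left(36 + b\right) = \left(36 + b\right) \left(35 - 45 b - 9 v\right)$)
$- P{\left(100,-25 \right)} = - (1260 - 160300 - -8100 + 9 \cdot 100 \left(2 - -25 - 500\right)) = - (1260 - 160300 + 8100 + 9 \cdot 100 \left(2 + 25 - 500\right)) = - (1260 - 160300 + 8100 + 9 \cdot 100 \left(-473\right)) = - (1260 - 160300 + 8100 - 425700) = \left(-1\right) \left(-576640\right) = 576640$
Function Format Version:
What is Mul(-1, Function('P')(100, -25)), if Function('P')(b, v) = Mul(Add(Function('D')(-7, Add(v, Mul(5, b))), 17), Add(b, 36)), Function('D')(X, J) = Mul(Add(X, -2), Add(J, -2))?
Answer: 576640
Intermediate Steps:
Function('D')(X, J) = Mul(Add(-2, J), Add(-2, X)) (Function('D')(X, J) = Mul(Add(-2, X), Add(-2, J)) = Mul(Add(-2, J), Add(-2, X)))
Function('P')(b, v) = Mul(Add(36, b), Add(35, Mul(-45, b), Mul(-9, v))) (Function('P')(b, v) = Mul(Add(Add(4, Mul(-2, Add(v, Mul(5, b))), Mul(-2, -7), Mul(Add(v, Mul(5, b)), -7)), 17), Add(b, 36)) = Mul(Add(Add(4, Add(Mul(-10, b), Mul(-2, v)), 14, Add(Mul(-35, b), Mul(-7, v))), 17), Add(36, b)) = Mul(Add(Add(18, Mul(-45, b), Mul(-9, v)), 17), Add(36, b)) = Mul(Add(35, Mul(-45, b), Mul(-9, v)), Add(36, b)) = Mul(Add(36, b), Add(35, Mul(-45, b), Mul(-9, v))))
Mul(-1, Function('P')(100, -25)) = Mul(-1, Add(1260, Mul(-1603, 100), Mul(-324, -25), Mul(9, 100, Add(2, Mul(-1, -25), Mul(-5, 100))))) = Mul(-1, Add(1260, -160300, 8100, Mul(9, 100, Add(2, 25, -500)))) = Mul(-1, Add(1260, -160300, 8100, Mul(9, 100, -473))) = Mul(-1, Add(1260, -160300, 8100, -425700)) = Mul(-1, -576640) = 576640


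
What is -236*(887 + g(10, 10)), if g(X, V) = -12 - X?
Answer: -204140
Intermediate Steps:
-236*(887 + g(10, 10)) = -236*(887 + (-12 - 1*10)) = -236*(887 + (-12 - 10)) = -236*(887 - 22) = -236*865 = -204140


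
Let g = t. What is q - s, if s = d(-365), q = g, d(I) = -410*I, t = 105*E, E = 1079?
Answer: -36355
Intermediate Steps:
t = 113295 (t = 105*1079 = 113295)
g = 113295
q = 113295
s = 149650 (s = -410*(-365) = 149650)
q - s = 113295 - 1*149650 = 113295 - 149650 = -36355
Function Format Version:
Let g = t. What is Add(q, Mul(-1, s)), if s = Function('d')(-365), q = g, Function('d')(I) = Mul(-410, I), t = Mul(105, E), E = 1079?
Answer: -36355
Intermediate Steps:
t = 113295 (t = Mul(105, 1079) = 113295)
g = 113295
q = 113295
s = 149650 (s = Mul(-410, -365) = 149650)
Add(q, Mul(-1, s)) = Add(113295, Mul(-1, 149650)) = Add(113295, -149650) = -36355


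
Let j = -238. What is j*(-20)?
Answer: 4760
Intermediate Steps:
j*(-20) = -238*(-20) = 4760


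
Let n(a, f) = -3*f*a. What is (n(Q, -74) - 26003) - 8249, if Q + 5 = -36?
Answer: -43354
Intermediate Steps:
Q = -41 (Q = -5 - 36 = -41)
n(a, f) = -3*a*f
(n(Q, -74) - 26003) - 8249 = (-3*(-41)*(-74) - 26003) - 8249 = (-9102 - 26003) - 8249 = -35105 - 8249 = -43354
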